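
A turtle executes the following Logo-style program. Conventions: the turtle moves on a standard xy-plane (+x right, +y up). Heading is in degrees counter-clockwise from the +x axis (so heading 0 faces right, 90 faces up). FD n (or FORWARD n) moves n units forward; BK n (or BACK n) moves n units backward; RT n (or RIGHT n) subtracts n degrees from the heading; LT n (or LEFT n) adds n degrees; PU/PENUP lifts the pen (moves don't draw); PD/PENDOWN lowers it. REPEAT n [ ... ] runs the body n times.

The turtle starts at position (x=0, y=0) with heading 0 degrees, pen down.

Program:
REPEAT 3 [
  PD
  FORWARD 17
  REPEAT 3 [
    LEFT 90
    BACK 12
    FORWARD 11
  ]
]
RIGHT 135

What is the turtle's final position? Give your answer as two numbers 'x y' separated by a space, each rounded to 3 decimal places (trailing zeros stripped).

Answer: 0 -18

Derivation:
Executing turtle program step by step:
Start: pos=(0,0), heading=0, pen down
REPEAT 3 [
  -- iteration 1/3 --
  PD: pen down
  FD 17: (0,0) -> (17,0) [heading=0, draw]
  REPEAT 3 [
    -- iteration 1/3 --
    LT 90: heading 0 -> 90
    BK 12: (17,0) -> (17,-12) [heading=90, draw]
    FD 11: (17,-12) -> (17,-1) [heading=90, draw]
    -- iteration 2/3 --
    LT 90: heading 90 -> 180
    BK 12: (17,-1) -> (29,-1) [heading=180, draw]
    FD 11: (29,-1) -> (18,-1) [heading=180, draw]
    -- iteration 3/3 --
    LT 90: heading 180 -> 270
    BK 12: (18,-1) -> (18,11) [heading=270, draw]
    FD 11: (18,11) -> (18,0) [heading=270, draw]
  ]
  -- iteration 2/3 --
  PD: pen down
  FD 17: (18,0) -> (18,-17) [heading=270, draw]
  REPEAT 3 [
    -- iteration 1/3 --
    LT 90: heading 270 -> 0
    BK 12: (18,-17) -> (6,-17) [heading=0, draw]
    FD 11: (6,-17) -> (17,-17) [heading=0, draw]
    -- iteration 2/3 --
    LT 90: heading 0 -> 90
    BK 12: (17,-17) -> (17,-29) [heading=90, draw]
    FD 11: (17,-29) -> (17,-18) [heading=90, draw]
    -- iteration 3/3 --
    LT 90: heading 90 -> 180
    BK 12: (17,-18) -> (29,-18) [heading=180, draw]
    FD 11: (29,-18) -> (18,-18) [heading=180, draw]
  ]
  -- iteration 3/3 --
  PD: pen down
  FD 17: (18,-18) -> (1,-18) [heading=180, draw]
  REPEAT 3 [
    -- iteration 1/3 --
    LT 90: heading 180 -> 270
    BK 12: (1,-18) -> (1,-6) [heading=270, draw]
    FD 11: (1,-6) -> (1,-17) [heading=270, draw]
    -- iteration 2/3 --
    LT 90: heading 270 -> 0
    BK 12: (1,-17) -> (-11,-17) [heading=0, draw]
    FD 11: (-11,-17) -> (0,-17) [heading=0, draw]
    -- iteration 3/3 --
    LT 90: heading 0 -> 90
    BK 12: (0,-17) -> (0,-29) [heading=90, draw]
    FD 11: (0,-29) -> (0,-18) [heading=90, draw]
  ]
]
RT 135: heading 90 -> 315
Final: pos=(0,-18), heading=315, 21 segment(s) drawn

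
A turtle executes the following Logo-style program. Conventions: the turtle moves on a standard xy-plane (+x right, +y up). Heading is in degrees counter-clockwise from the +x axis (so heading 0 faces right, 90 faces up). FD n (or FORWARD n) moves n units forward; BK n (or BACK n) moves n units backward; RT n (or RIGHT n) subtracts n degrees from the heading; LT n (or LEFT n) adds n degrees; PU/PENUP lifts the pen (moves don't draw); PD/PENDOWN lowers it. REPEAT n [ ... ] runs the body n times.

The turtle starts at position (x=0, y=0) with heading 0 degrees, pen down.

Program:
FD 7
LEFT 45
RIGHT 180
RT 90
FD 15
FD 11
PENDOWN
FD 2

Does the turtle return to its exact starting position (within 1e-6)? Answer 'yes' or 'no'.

Answer: no

Derivation:
Executing turtle program step by step:
Start: pos=(0,0), heading=0, pen down
FD 7: (0,0) -> (7,0) [heading=0, draw]
LT 45: heading 0 -> 45
RT 180: heading 45 -> 225
RT 90: heading 225 -> 135
FD 15: (7,0) -> (-3.607,10.607) [heading=135, draw]
FD 11: (-3.607,10.607) -> (-11.385,18.385) [heading=135, draw]
PD: pen down
FD 2: (-11.385,18.385) -> (-12.799,19.799) [heading=135, draw]
Final: pos=(-12.799,19.799), heading=135, 4 segment(s) drawn

Start position: (0, 0)
Final position: (-12.799, 19.799)
Distance = 23.576; >= 1e-6 -> NOT closed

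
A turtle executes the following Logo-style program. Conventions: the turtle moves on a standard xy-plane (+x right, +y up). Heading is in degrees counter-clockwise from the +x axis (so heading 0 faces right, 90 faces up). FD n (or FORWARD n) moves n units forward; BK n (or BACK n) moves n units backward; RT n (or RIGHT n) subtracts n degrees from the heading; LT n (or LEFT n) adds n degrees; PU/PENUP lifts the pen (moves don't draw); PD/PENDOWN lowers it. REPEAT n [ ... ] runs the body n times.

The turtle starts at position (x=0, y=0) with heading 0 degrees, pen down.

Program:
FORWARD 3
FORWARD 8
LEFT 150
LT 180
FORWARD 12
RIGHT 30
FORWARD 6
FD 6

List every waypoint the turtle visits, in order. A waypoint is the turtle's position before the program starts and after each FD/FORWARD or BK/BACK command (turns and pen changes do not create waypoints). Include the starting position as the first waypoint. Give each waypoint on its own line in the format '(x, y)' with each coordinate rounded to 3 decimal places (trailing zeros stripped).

Executing turtle program step by step:
Start: pos=(0,0), heading=0, pen down
FD 3: (0,0) -> (3,0) [heading=0, draw]
FD 8: (3,0) -> (11,0) [heading=0, draw]
LT 150: heading 0 -> 150
LT 180: heading 150 -> 330
FD 12: (11,0) -> (21.392,-6) [heading=330, draw]
RT 30: heading 330 -> 300
FD 6: (21.392,-6) -> (24.392,-11.196) [heading=300, draw]
FD 6: (24.392,-11.196) -> (27.392,-16.392) [heading=300, draw]
Final: pos=(27.392,-16.392), heading=300, 5 segment(s) drawn
Waypoints (6 total):
(0, 0)
(3, 0)
(11, 0)
(21.392, -6)
(24.392, -11.196)
(27.392, -16.392)

Answer: (0, 0)
(3, 0)
(11, 0)
(21.392, -6)
(24.392, -11.196)
(27.392, -16.392)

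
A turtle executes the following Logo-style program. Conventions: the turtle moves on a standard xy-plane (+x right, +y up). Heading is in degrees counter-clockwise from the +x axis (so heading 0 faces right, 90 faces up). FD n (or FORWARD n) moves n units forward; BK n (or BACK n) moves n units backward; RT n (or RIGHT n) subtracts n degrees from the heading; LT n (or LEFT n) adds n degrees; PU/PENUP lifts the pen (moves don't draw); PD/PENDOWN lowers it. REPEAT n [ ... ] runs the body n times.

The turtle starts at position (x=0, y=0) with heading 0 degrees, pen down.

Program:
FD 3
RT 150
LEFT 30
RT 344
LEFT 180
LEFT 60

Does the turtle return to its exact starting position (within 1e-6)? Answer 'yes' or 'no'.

Answer: no

Derivation:
Executing turtle program step by step:
Start: pos=(0,0), heading=0, pen down
FD 3: (0,0) -> (3,0) [heading=0, draw]
RT 150: heading 0 -> 210
LT 30: heading 210 -> 240
RT 344: heading 240 -> 256
LT 180: heading 256 -> 76
LT 60: heading 76 -> 136
Final: pos=(3,0), heading=136, 1 segment(s) drawn

Start position: (0, 0)
Final position: (3, 0)
Distance = 3; >= 1e-6 -> NOT closed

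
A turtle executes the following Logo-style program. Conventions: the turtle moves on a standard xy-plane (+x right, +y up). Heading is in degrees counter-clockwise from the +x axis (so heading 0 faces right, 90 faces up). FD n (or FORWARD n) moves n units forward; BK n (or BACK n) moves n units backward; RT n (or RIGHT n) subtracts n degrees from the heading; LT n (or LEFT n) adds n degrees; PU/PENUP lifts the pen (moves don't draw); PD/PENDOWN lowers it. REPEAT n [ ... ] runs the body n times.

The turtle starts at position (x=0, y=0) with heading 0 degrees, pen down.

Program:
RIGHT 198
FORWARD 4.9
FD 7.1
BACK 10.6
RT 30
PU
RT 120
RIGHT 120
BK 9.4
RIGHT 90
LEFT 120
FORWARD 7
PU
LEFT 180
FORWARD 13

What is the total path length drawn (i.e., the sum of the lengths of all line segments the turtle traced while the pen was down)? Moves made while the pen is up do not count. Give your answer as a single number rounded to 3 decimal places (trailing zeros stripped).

Executing turtle program step by step:
Start: pos=(0,0), heading=0, pen down
RT 198: heading 0 -> 162
FD 4.9: (0,0) -> (-4.66,1.514) [heading=162, draw]
FD 7.1: (-4.66,1.514) -> (-11.413,3.708) [heading=162, draw]
BK 10.6: (-11.413,3.708) -> (-1.331,0.433) [heading=162, draw]
RT 30: heading 162 -> 132
PU: pen up
RT 120: heading 132 -> 12
RT 120: heading 12 -> 252
BK 9.4: (-1.331,0.433) -> (1.573,9.373) [heading=252, move]
RT 90: heading 252 -> 162
LT 120: heading 162 -> 282
FD 7: (1.573,9.373) -> (3.029,2.526) [heading=282, move]
PU: pen up
LT 180: heading 282 -> 102
FD 13: (3.029,2.526) -> (0.326,15.241) [heading=102, move]
Final: pos=(0.326,15.241), heading=102, 3 segment(s) drawn

Segment lengths:
  seg 1: (0,0) -> (-4.66,1.514), length = 4.9
  seg 2: (-4.66,1.514) -> (-11.413,3.708), length = 7.1
  seg 3: (-11.413,3.708) -> (-1.331,0.433), length = 10.6
Total = 22.6

Answer: 22.6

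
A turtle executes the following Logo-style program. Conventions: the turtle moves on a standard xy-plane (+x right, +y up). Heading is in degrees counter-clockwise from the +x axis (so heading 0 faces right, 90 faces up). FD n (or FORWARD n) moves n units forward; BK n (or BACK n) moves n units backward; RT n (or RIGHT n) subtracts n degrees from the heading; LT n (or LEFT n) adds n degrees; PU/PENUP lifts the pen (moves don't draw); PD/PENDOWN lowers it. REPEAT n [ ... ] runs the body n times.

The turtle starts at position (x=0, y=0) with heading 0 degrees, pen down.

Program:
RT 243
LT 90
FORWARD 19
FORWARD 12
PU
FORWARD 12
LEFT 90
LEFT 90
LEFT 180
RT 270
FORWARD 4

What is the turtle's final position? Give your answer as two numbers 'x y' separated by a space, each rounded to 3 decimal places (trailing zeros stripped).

Executing turtle program step by step:
Start: pos=(0,0), heading=0, pen down
RT 243: heading 0 -> 117
LT 90: heading 117 -> 207
FD 19: (0,0) -> (-16.929,-8.626) [heading=207, draw]
FD 12: (-16.929,-8.626) -> (-27.621,-14.074) [heading=207, draw]
PU: pen up
FD 12: (-27.621,-14.074) -> (-38.313,-19.522) [heading=207, move]
LT 90: heading 207 -> 297
LT 90: heading 297 -> 27
LT 180: heading 27 -> 207
RT 270: heading 207 -> 297
FD 4: (-38.313,-19.522) -> (-36.497,-23.086) [heading=297, move]
Final: pos=(-36.497,-23.086), heading=297, 2 segment(s) drawn

Answer: -36.497 -23.086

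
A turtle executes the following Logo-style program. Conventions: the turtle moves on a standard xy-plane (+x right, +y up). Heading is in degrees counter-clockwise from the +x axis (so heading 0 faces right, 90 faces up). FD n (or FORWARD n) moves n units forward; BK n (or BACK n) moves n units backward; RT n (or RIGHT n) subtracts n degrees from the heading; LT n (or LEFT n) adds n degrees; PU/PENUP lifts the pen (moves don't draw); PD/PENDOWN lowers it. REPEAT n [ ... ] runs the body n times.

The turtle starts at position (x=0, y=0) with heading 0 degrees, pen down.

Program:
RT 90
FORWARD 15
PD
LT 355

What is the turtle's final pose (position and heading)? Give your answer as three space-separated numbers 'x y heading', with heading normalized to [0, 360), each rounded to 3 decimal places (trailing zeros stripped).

Answer: 0 -15 265

Derivation:
Executing turtle program step by step:
Start: pos=(0,0), heading=0, pen down
RT 90: heading 0 -> 270
FD 15: (0,0) -> (0,-15) [heading=270, draw]
PD: pen down
LT 355: heading 270 -> 265
Final: pos=(0,-15), heading=265, 1 segment(s) drawn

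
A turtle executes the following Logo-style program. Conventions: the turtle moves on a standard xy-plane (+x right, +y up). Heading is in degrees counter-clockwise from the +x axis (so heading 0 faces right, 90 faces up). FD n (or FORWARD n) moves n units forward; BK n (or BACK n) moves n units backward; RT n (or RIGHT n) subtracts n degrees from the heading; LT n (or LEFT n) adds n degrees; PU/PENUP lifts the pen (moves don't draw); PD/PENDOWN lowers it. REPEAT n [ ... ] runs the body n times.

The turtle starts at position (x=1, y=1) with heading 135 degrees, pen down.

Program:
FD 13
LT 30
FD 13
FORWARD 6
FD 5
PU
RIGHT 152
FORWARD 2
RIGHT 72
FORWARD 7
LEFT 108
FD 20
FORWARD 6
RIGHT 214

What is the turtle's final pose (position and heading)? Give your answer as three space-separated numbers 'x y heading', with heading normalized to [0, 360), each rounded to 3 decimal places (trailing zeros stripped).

Answer: -8.763 30.476 195

Derivation:
Executing turtle program step by step:
Start: pos=(1,1), heading=135, pen down
FD 13: (1,1) -> (-8.192,10.192) [heading=135, draw]
LT 30: heading 135 -> 165
FD 13: (-8.192,10.192) -> (-20.749,13.557) [heading=165, draw]
FD 6: (-20.749,13.557) -> (-26.545,15.11) [heading=165, draw]
FD 5: (-26.545,15.11) -> (-31.375,16.404) [heading=165, draw]
PU: pen up
RT 152: heading 165 -> 13
FD 2: (-31.375,16.404) -> (-29.426,16.854) [heading=13, move]
RT 72: heading 13 -> 301
FD 7: (-29.426,16.854) -> (-25.821,10.854) [heading=301, move]
LT 108: heading 301 -> 49
FD 20: (-25.821,10.854) -> (-12.699,25.948) [heading=49, move]
FD 6: (-12.699,25.948) -> (-8.763,30.476) [heading=49, move]
RT 214: heading 49 -> 195
Final: pos=(-8.763,30.476), heading=195, 4 segment(s) drawn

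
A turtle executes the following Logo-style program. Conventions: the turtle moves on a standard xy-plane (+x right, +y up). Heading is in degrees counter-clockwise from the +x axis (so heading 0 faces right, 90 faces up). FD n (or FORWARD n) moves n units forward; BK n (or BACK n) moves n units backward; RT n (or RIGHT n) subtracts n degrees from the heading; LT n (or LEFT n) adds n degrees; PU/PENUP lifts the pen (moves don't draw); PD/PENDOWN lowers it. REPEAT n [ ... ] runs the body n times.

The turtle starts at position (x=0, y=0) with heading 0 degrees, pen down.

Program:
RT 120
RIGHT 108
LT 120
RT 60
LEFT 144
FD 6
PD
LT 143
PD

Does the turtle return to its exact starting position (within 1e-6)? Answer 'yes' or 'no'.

Executing turtle program step by step:
Start: pos=(0,0), heading=0, pen down
RT 120: heading 0 -> 240
RT 108: heading 240 -> 132
LT 120: heading 132 -> 252
RT 60: heading 252 -> 192
LT 144: heading 192 -> 336
FD 6: (0,0) -> (5.481,-2.44) [heading=336, draw]
PD: pen down
LT 143: heading 336 -> 119
PD: pen down
Final: pos=(5.481,-2.44), heading=119, 1 segment(s) drawn

Start position: (0, 0)
Final position: (5.481, -2.44)
Distance = 6; >= 1e-6 -> NOT closed

Answer: no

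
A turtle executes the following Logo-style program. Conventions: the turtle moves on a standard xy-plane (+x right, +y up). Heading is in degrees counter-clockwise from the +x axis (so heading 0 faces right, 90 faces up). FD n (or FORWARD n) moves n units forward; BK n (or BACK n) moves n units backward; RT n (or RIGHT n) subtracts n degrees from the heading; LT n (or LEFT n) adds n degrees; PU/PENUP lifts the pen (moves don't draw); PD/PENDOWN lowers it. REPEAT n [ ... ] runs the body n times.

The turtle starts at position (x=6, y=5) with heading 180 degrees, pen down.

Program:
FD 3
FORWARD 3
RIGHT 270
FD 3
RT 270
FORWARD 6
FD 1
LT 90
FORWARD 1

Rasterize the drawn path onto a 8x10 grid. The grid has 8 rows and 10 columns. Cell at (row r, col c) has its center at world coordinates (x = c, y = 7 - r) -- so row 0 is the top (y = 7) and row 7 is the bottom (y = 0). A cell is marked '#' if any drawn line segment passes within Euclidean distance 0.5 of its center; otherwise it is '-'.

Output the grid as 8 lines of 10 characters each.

Segment 0: (6,5) -> (3,5)
Segment 1: (3,5) -> (0,5)
Segment 2: (0,5) -> (0,2)
Segment 3: (0,2) -> (6,2)
Segment 4: (6,2) -> (7,2)
Segment 5: (7,2) -> (7,3)

Answer: ----------
----------
#######---
#---------
#------#--
########--
----------
----------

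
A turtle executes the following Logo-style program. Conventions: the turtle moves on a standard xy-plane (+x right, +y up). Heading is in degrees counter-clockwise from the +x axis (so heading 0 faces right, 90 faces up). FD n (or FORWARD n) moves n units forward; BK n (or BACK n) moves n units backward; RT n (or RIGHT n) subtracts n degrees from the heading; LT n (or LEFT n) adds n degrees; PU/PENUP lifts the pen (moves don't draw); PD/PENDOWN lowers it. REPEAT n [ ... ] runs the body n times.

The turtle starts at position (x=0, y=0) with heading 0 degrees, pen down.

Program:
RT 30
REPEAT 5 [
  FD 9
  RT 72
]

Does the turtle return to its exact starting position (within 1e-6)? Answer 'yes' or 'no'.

Answer: yes

Derivation:
Executing turtle program step by step:
Start: pos=(0,0), heading=0, pen down
RT 30: heading 0 -> 330
REPEAT 5 [
  -- iteration 1/5 --
  FD 9: (0,0) -> (7.794,-4.5) [heading=330, draw]
  RT 72: heading 330 -> 258
  -- iteration 2/5 --
  FD 9: (7.794,-4.5) -> (5.923,-13.303) [heading=258, draw]
  RT 72: heading 258 -> 186
  -- iteration 3/5 --
  FD 9: (5.923,-13.303) -> (-3.028,-14.244) [heading=186, draw]
  RT 72: heading 186 -> 114
  -- iteration 4/5 --
  FD 9: (-3.028,-14.244) -> (-6.688,-6.022) [heading=114, draw]
  RT 72: heading 114 -> 42
  -- iteration 5/5 --
  FD 9: (-6.688,-6.022) -> (0,0) [heading=42, draw]
  RT 72: heading 42 -> 330
]
Final: pos=(0,0), heading=330, 5 segment(s) drawn

Start position: (0, 0)
Final position: (0, 0)
Distance = 0; < 1e-6 -> CLOSED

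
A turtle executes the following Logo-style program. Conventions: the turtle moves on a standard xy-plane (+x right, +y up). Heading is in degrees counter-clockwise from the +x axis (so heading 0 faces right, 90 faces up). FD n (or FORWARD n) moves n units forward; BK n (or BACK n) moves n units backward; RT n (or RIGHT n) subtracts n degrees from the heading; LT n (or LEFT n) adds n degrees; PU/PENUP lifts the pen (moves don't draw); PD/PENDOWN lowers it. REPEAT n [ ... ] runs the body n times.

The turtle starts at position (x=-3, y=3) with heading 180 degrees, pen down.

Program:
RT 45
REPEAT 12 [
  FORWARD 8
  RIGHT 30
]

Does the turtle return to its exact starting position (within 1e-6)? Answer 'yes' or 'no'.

Answer: yes

Derivation:
Executing turtle program step by step:
Start: pos=(-3,3), heading=180, pen down
RT 45: heading 180 -> 135
REPEAT 12 [
  -- iteration 1/12 --
  FD 8: (-3,3) -> (-8.657,8.657) [heading=135, draw]
  RT 30: heading 135 -> 105
  -- iteration 2/12 --
  FD 8: (-8.657,8.657) -> (-10.727,16.384) [heading=105, draw]
  RT 30: heading 105 -> 75
  -- iteration 3/12 --
  FD 8: (-10.727,16.384) -> (-8.657,24.112) [heading=75, draw]
  RT 30: heading 75 -> 45
  -- iteration 4/12 --
  FD 8: (-8.657,24.112) -> (-3,29.769) [heading=45, draw]
  RT 30: heading 45 -> 15
  -- iteration 5/12 --
  FD 8: (-3,29.769) -> (4.727,31.839) [heading=15, draw]
  RT 30: heading 15 -> 345
  -- iteration 6/12 --
  FD 8: (4.727,31.839) -> (12.455,29.769) [heading=345, draw]
  RT 30: heading 345 -> 315
  -- iteration 7/12 --
  FD 8: (12.455,29.769) -> (18.112,24.112) [heading=315, draw]
  RT 30: heading 315 -> 285
  -- iteration 8/12 --
  FD 8: (18.112,24.112) -> (20.182,16.384) [heading=285, draw]
  RT 30: heading 285 -> 255
  -- iteration 9/12 --
  FD 8: (20.182,16.384) -> (18.112,8.657) [heading=255, draw]
  RT 30: heading 255 -> 225
  -- iteration 10/12 --
  FD 8: (18.112,8.657) -> (12.455,3) [heading=225, draw]
  RT 30: heading 225 -> 195
  -- iteration 11/12 --
  FD 8: (12.455,3) -> (4.727,0.929) [heading=195, draw]
  RT 30: heading 195 -> 165
  -- iteration 12/12 --
  FD 8: (4.727,0.929) -> (-3,3) [heading=165, draw]
  RT 30: heading 165 -> 135
]
Final: pos=(-3,3), heading=135, 12 segment(s) drawn

Start position: (-3, 3)
Final position: (-3, 3)
Distance = 0; < 1e-6 -> CLOSED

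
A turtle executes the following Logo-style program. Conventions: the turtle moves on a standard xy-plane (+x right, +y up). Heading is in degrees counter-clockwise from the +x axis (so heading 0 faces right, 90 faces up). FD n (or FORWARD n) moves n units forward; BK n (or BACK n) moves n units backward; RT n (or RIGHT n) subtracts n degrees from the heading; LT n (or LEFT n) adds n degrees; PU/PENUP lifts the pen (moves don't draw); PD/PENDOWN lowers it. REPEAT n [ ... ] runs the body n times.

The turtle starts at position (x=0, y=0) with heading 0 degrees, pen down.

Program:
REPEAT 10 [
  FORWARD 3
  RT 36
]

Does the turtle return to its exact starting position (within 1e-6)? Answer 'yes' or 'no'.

Executing turtle program step by step:
Start: pos=(0,0), heading=0, pen down
REPEAT 10 [
  -- iteration 1/10 --
  FD 3: (0,0) -> (3,0) [heading=0, draw]
  RT 36: heading 0 -> 324
  -- iteration 2/10 --
  FD 3: (3,0) -> (5.427,-1.763) [heading=324, draw]
  RT 36: heading 324 -> 288
  -- iteration 3/10 --
  FD 3: (5.427,-1.763) -> (6.354,-4.617) [heading=288, draw]
  RT 36: heading 288 -> 252
  -- iteration 4/10 --
  FD 3: (6.354,-4.617) -> (5.427,-7.47) [heading=252, draw]
  RT 36: heading 252 -> 216
  -- iteration 5/10 --
  FD 3: (5.427,-7.47) -> (3,-9.233) [heading=216, draw]
  RT 36: heading 216 -> 180
  -- iteration 6/10 --
  FD 3: (3,-9.233) -> (0,-9.233) [heading=180, draw]
  RT 36: heading 180 -> 144
  -- iteration 7/10 --
  FD 3: (0,-9.233) -> (-2.427,-7.47) [heading=144, draw]
  RT 36: heading 144 -> 108
  -- iteration 8/10 --
  FD 3: (-2.427,-7.47) -> (-3.354,-4.617) [heading=108, draw]
  RT 36: heading 108 -> 72
  -- iteration 9/10 --
  FD 3: (-3.354,-4.617) -> (-2.427,-1.763) [heading=72, draw]
  RT 36: heading 72 -> 36
  -- iteration 10/10 --
  FD 3: (-2.427,-1.763) -> (0,0) [heading=36, draw]
  RT 36: heading 36 -> 0
]
Final: pos=(0,0), heading=0, 10 segment(s) drawn

Start position: (0, 0)
Final position: (0, 0)
Distance = 0; < 1e-6 -> CLOSED

Answer: yes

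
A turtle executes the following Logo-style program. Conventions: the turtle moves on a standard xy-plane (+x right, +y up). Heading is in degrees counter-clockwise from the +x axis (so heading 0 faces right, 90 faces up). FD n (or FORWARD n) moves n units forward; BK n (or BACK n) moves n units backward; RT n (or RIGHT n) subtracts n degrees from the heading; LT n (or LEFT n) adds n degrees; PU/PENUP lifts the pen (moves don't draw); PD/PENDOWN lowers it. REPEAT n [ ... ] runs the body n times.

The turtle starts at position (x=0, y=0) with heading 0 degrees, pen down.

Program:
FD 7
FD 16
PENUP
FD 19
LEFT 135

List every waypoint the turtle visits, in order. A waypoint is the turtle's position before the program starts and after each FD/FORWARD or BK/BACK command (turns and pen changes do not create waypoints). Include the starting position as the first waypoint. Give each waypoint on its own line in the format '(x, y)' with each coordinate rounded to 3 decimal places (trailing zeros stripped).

Executing turtle program step by step:
Start: pos=(0,0), heading=0, pen down
FD 7: (0,0) -> (7,0) [heading=0, draw]
FD 16: (7,0) -> (23,0) [heading=0, draw]
PU: pen up
FD 19: (23,0) -> (42,0) [heading=0, move]
LT 135: heading 0 -> 135
Final: pos=(42,0), heading=135, 2 segment(s) drawn
Waypoints (4 total):
(0, 0)
(7, 0)
(23, 0)
(42, 0)

Answer: (0, 0)
(7, 0)
(23, 0)
(42, 0)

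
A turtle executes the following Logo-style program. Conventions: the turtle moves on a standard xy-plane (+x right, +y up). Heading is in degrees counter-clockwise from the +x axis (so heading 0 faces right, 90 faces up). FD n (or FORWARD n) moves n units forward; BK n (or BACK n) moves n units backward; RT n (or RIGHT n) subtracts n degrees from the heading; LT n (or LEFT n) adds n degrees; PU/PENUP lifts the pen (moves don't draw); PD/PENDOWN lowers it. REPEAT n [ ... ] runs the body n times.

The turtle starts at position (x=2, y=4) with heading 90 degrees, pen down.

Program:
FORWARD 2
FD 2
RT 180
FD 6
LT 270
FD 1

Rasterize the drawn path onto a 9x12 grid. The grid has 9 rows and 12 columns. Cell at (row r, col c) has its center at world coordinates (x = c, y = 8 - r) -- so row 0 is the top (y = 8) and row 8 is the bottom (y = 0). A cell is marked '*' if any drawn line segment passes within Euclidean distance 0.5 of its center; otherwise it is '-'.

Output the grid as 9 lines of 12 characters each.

Segment 0: (2,4) -> (2,6)
Segment 1: (2,6) -> (2,8)
Segment 2: (2,8) -> (2,2)
Segment 3: (2,2) -> (1,2)

Answer: --*---------
--*---------
--*---------
--*---------
--*---------
--*---------
-**---------
------------
------------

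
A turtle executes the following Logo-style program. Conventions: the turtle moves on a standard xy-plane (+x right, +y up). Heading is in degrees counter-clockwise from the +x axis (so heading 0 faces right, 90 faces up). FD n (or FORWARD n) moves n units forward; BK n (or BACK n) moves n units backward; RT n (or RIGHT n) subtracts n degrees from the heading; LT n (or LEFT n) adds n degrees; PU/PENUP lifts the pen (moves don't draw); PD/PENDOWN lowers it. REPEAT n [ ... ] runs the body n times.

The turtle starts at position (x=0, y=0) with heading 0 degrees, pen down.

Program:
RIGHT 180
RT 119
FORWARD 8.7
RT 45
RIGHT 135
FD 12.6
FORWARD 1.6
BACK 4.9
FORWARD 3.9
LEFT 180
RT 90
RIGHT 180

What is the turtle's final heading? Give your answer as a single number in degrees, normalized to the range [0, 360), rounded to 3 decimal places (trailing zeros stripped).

Executing turtle program step by step:
Start: pos=(0,0), heading=0, pen down
RT 180: heading 0 -> 180
RT 119: heading 180 -> 61
FD 8.7: (0,0) -> (4.218,7.609) [heading=61, draw]
RT 45: heading 61 -> 16
RT 135: heading 16 -> 241
FD 12.6: (4.218,7.609) -> (-1.891,-3.411) [heading=241, draw]
FD 1.6: (-1.891,-3.411) -> (-2.666,-4.81) [heading=241, draw]
BK 4.9: (-2.666,-4.81) -> (-0.291,-0.525) [heading=241, draw]
FD 3.9: (-0.291,-0.525) -> (-2.182,-3.936) [heading=241, draw]
LT 180: heading 241 -> 61
RT 90: heading 61 -> 331
RT 180: heading 331 -> 151
Final: pos=(-2.182,-3.936), heading=151, 5 segment(s) drawn

Answer: 151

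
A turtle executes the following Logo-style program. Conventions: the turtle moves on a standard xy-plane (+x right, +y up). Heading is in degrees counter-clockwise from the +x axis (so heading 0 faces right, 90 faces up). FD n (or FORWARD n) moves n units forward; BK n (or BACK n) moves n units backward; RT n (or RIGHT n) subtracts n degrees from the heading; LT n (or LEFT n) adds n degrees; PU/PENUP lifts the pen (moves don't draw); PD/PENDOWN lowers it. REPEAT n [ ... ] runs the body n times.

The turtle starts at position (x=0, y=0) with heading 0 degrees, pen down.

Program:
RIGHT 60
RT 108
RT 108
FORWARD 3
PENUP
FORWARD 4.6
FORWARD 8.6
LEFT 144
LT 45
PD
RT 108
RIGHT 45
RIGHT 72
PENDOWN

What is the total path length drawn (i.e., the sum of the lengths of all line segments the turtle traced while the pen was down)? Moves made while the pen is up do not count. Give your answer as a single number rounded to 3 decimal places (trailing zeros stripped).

Answer: 3

Derivation:
Executing turtle program step by step:
Start: pos=(0,0), heading=0, pen down
RT 60: heading 0 -> 300
RT 108: heading 300 -> 192
RT 108: heading 192 -> 84
FD 3: (0,0) -> (0.314,2.984) [heading=84, draw]
PU: pen up
FD 4.6: (0.314,2.984) -> (0.794,7.558) [heading=84, move]
FD 8.6: (0.794,7.558) -> (1.693,16.111) [heading=84, move]
LT 144: heading 84 -> 228
LT 45: heading 228 -> 273
PD: pen down
RT 108: heading 273 -> 165
RT 45: heading 165 -> 120
RT 72: heading 120 -> 48
PD: pen down
Final: pos=(1.693,16.111), heading=48, 1 segment(s) drawn

Segment lengths:
  seg 1: (0,0) -> (0.314,2.984), length = 3
Total = 3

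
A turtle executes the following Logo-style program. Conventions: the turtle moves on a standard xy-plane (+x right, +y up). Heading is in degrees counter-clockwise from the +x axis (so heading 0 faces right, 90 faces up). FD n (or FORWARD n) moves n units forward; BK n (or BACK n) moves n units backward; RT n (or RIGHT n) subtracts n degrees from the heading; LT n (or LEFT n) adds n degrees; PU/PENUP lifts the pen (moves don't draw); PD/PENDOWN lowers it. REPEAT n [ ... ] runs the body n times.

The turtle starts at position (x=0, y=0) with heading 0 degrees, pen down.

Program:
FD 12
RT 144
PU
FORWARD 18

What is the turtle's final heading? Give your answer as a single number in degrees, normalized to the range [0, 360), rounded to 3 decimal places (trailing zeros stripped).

Answer: 216

Derivation:
Executing turtle program step by step:
Start: pos=(0,0), heading=0, pen down
FD 12: (0,0) -> (12,0) [heading=0, draw]
RT 144: heading 0 -> 216
PU: pen up
FD 18: (12,0) -> (-2.562,-10.58) [heading=216, move]
Final: pos=(-2.562,-10.58), heading=216, 1 segment(s) drawn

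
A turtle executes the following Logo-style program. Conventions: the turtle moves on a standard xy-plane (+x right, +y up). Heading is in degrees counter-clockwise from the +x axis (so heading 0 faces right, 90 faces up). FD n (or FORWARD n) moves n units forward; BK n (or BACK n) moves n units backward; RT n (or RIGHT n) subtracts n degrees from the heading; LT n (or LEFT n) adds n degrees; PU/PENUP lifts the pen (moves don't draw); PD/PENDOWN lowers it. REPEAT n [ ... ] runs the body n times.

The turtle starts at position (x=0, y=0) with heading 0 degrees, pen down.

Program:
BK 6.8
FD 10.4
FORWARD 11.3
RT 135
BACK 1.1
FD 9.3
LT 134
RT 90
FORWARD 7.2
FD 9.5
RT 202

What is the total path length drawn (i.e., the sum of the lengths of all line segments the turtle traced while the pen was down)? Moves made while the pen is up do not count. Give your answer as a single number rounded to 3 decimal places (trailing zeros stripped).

Answer: 55.6

Derivation:
Executing turtle program step by step:
Start: pos=(0,0), heading=0, pen down
BK 6.8: (0,0) -> (-6.8,0) [heading=0, draw]
FD 10.4: (-6.8,0) -> (3.6,0) [heading=0, draw]
FD 11.3: (3.6,0) -> (14.9,0) [heading=0, draw]
RT 135: heading 0 -> 225
BK 1.1: (14.9,0) -> (15.678,0.778) [heading=225, draw]
FD 9.3: (15.678,0.778) -> (9.102,-5.798) [heading=225, draw]
LT 134: heading 225 -> 359
RT 90: heading 359 -> 269
FD 7.2: (9.102,-5.798) -> (8.976,-12.997) [heading=269, draw]
FD 9.5: (8.976,-12.997) -> (8.81,-22.496) [heading=269, draw]
RT 202: heading 269 -> 67
Final: pos=(8.81,-22.496), heading=67, 7 segment(s) drawn

Segment lengths:
  seg 1: (0,0) -> (-6.8,0), length = 6.8
  seg 2: (-6.8,0) -> (3.6,0), length = 10.4
  seg 3: (3.6,0) -> (14.9,0), length = 11.3
  seg 4: (14.9,0) -> (15.678,0.778), length = 1.1
  seg 5: (15.678,0.778) -> (9.102,-5.798), length = 9.3
  seg 6: (9.102,-5.798) -> (8.976,-12.997), length = 7.2
  seg 7: (8.976,-12.997) -> (8.81,-22.496), length = 9.5
Total = 55.6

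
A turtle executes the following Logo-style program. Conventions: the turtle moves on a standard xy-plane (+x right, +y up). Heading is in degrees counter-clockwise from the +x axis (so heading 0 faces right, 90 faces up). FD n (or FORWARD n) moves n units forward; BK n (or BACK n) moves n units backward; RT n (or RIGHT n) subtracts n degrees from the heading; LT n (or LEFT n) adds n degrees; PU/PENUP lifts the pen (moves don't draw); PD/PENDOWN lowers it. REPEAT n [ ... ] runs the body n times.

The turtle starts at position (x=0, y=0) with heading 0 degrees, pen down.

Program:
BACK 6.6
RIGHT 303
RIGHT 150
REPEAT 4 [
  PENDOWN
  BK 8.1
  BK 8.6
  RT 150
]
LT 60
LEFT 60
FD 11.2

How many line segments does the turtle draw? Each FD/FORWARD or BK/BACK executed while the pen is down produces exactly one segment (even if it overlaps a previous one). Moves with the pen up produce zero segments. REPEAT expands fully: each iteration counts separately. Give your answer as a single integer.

Executing turtle program step by step:
Start: pos=(0,0), heading=0, pen down
BK 6.6: (0,0) -> (-6.6,0) [heading=0, draw]
RT 303: heading 0 -> 57
RT 150: heading 57 -> 267
REPEAT 4 [
  -- iteration 1/4 --
  PD: pen down
  BK 8.1: (-6.6,0) -> (-6.176,8.089) [heading=267, draw]
  BK 8.6: (-6.176,8.089) -> (-5.726,16.677) [heading=267, draw]
  RT 150: heading 267 -> 117
  -- iteration 2/4 --
  PD: pen down
  BK 8.1: (-5.726,16.677) -> (-2.049,9.46) [heading=117, draw]
  BK 8.6: (-2.049,9.46) -> (1.856,1.797) [heading=117, draw]
  RT 150: heading 117 -> 327
  -- iteration 3/4 --
  PD: pen down
  BK 8.1: (1.856,1.797) -> (-4.938,6.209) [heading=327, draw]
  BK 8.6: (-4.938,6.209) -> (-12.15,10.893) [heading=327, draw]
  RT 150: heading 327 -> 177
  -- iteration 4/4 --
  PD: pen down
  BK 8.1: (-12.15,10.893) -> (-4.061,10.469) [heading=177, draw]
  BK 8.6: (-4.061,10.469) -> (4.527,10.019) [heading=177, draw]
  RT 150: heading 177 -> 27
]
LT 60: heading 27 -> 87
LT 60: heading 87 -> 147
FD 11.2: (4.527,10.019) -> (-4.866,16.119) [heading=147, draw]
Final: pos=(-4.866,16.119), heading=147, 10 segment(s) drawn
Segments drawn: 10

Answer: 10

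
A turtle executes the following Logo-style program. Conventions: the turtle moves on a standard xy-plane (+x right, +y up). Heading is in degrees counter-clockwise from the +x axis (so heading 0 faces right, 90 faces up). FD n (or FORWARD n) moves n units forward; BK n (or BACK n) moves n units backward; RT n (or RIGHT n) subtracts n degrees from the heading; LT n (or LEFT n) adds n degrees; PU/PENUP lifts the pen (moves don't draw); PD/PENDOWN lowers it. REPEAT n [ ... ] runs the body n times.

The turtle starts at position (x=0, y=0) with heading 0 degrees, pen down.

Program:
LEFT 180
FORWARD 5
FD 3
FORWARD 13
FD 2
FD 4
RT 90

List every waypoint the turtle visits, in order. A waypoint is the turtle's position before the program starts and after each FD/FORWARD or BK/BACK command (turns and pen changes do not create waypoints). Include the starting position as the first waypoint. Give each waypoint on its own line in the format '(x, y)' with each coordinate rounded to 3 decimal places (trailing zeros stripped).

Answer: (0, 0)
(-5, 0)
(-8, 0)
(-21, 0)
(-23, 0)
(-27, 0)

Derivation:
Executing turtle program step by step:
Start: pos=(0,0), heading=0, pen down
LT 180: heading 0 -> 180
FD 5: (0,0) -> (-5,0) [heading=180, draw]
FD 3: (-5,0) -> (-8,0) [heading=180, draw]
FD 13: (-8,0) -> (-21,0) [heading=180, draw]
FD 2: (-21,0) -> (-23,0) [heading=180, draw]
FD 4: (-23,0) -> (-27,0) [heading=180, draw]
RT 90: heading 180 -> 90
Final: pos=(-27,0), heading=90, 5 segment(s) drawn
Waypoints (6 total):
(0, 0)
(-5, 0)
(-8, 0)
(-21, 0)
(-23, 0)
(-27, 0)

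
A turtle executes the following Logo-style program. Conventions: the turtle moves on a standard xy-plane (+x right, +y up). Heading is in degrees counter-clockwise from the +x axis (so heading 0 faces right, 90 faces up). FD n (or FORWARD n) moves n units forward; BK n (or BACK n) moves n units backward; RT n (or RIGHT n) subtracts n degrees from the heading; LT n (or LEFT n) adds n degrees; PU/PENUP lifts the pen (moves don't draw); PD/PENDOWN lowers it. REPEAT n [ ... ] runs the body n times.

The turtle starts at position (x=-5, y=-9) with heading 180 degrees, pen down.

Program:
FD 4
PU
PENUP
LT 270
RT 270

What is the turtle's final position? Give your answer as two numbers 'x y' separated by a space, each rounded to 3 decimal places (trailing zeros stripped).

Answer: -9 -9

Derivation:
Executing turtle program step by step:
Start: pos=(-5,-9), heading=180, pen down
FD 4: (-5,-9) -> (-9,-9) [heading=180, draw]
PU: pen up
PU: pen up
LT 270: heading 180 -> 90
RT 270: heading 90 -> 180
Final: pos=(-9,-9), heading=180, 1 segment(s) drawn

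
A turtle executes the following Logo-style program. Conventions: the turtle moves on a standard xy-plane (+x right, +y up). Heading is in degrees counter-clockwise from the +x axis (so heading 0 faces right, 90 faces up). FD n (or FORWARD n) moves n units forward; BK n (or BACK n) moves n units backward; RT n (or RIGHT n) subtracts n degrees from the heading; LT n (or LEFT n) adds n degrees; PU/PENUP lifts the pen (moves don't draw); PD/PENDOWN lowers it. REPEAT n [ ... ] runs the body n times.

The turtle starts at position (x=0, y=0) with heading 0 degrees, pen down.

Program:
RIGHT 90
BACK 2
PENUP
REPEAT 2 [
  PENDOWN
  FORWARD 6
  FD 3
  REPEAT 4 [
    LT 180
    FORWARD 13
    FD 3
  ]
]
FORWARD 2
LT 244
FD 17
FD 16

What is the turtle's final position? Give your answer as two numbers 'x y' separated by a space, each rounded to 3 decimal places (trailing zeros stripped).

Answer: -29.66 -3.534

Derivation:
Executing turtle program step by step:
Start: pos=(0,0), heading=0, pen down
RT 90: heading 0 -> 270
BK 2: (0,0) -> (0,2) [heading=270, draw]
PU: pen up
REPEAT 2 [
  -- iteration 1/2 --
  PD: pen down
  FD 6: (0,2) -> (0,-4) [heading=270, draw]
  FD 3: (0,-4) -> (0,-7) [heading=270, draw]
  REPEAT 4 [
    -- iteration 1/4 --
    LT 180: heading 270 -> 90
    FD 13: (0,-7) -> (0,6) [heading=90, draw]
    FD 3: (0,6) -> (0,9) [heading=90, draw]
    -- iteration 2/4 --
    LT 180: heading 90 -> 270
    FD 13: (0,9) -> (0,-4) [heading=270, draw]
    FD 3: (0,-4) -> (0,-7) [heading=270, draw]
    -- iteration 3/4 --
    LT 180: heading 270 -> 90
    FD 13: (0,-7) -> (0,6) [heading=90, draw]
    FD 3: (0,6) -> (0,9) [heading=90, draw]
    -- iteration 4/4 --
    LT 180: heading 90 -> 270
    FD 13: (0,9) -> (0,-4) [heading=270, draw]
    FD 3: (0,-4) -> (0,-7) [heading=270, draw]
  ]
  -- iteration 2/2 --
  PD: pen down
  FD 6: (0,-7) -> (0,-13) [heading=270, draw]
  FD 3: (0,-13) -> (0,-16) [heading=270, draw]
  REPEAT 4 [
    -- iteration 1/4 --
    LT 180: heading 270 -> 90
    FD 13: (0,-16) -> (0,-3) [heading=90, draw]
    FD 3: (0,-3) -> (0,0) [heading=90, draw]
    -- iteration 2/4 --
    LT 180: heading 90 -> 270
    FD 13: (0,0) -> (0,-13) [heading=270, draw]
    FD 3: (0,-13) -> (0,-16) [heading=270, draw]
    -- iteration 3/4 --
    LT 180: heading 270 -> 90
    FD 13: (0,-16) -> (0,-3) [heading=90, draw]
    FD 3: (0,-3) -> (0,0) [heading=90, draw]
    -- iteration 4/4 --
    LT 180: heading 90 -> 270
    FD 13: (0,0) -> (0,-13) [heading=270, draw]
    FD 3: (0,-13) -> (0,-16) [heading=270, draw]
  ]
]
FD 2: (0,-16) -> (0,-18) [heading=270, draw]
LT 244: heading 270 -> 154
FD 17: (0,-18) -> (-15.279,-10.548) [heading=154, draw]
FD 16: (-15.279,-10.548) -> (-29.66,-3.534) [heading=154, draw]
Final: pos=(-29.66,-3.534), heading=154, 24 segment(s) drawn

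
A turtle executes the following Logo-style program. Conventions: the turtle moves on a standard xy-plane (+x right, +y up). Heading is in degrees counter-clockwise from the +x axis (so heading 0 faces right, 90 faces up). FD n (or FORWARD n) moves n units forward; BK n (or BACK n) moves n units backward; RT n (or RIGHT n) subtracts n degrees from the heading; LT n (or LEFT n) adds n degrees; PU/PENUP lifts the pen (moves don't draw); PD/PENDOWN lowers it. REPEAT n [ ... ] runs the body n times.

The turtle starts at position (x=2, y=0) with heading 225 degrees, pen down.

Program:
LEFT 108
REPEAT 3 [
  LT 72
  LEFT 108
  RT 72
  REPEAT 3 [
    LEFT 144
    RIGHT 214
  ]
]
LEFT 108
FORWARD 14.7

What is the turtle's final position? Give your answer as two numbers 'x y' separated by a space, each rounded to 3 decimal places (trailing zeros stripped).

Answer: -8.394 10.394

Derivation:
Executing turtle program step by step:
Start: pos=(2,0), heading=225, pen down
LT 108: heading 225 -> 333
REPEAT 3 [
  -- iteration 1/3 --
  LT 72: heading 333 -> 45
  LT 108: heading 45 -> 153
  RT 72: heading 153 -> 81
  REPEAT 3 [
    -- iteration 1/3 --
    LT 144: heading 81 -> 225
    RT 214: heading 225 -> 11
    -- iteration 2/3 --
    LT 144: heading 11 -> 155
    RT 214: heading 155 -> 301
    -- iteration 3/3 --
    LT 144: heading 301 -> 85
    RT 214: heading 85 -> 231
  ]
  -- iteration 2/3 --
  LT 72: heading 231 -> 303
  LT 108: heading 303 -> 51
  RT 72: heading 51 -> 339
  REPEAT 3 [
    -- iteration 1/3 --
    LT 144: heading 339 -> 123
    RT 214: heading 123 -> 269
    -- iteration 2/3 --
    LT 144: heading 269 -> 53
    RT 214: heading 53 -> 199
    -- iteration 3/3 --
    LT 144: heading 199 -> 343
    RT 214: heading 343 -> 129
  ]
  -- iteration 3/3 --
  LT 72: heading 129 -> 201
  LT 108: heading 201 -> 309
  RT 72: heading 309 -> 237
  REPEAT 3 [
    -- iteration 1/3 --
    LT 144: heading 237 -> 21
    RT 214: heading 21 -> 167
    -- iteration 2/3 --
    LT 144: heading 167 -> 311
    RT 214: heading 311 -> 97
    -- iteration 3/3 --
    LT 144: heading 97 -> 241
    RT 214: heading 241 -> 27
  ]
]
LT 108: heading 27 -> 135
FD 14.7: (2,0) -> (-8.394,10.394) [heading=135, draw]
Final: pos=(-8.394,10.394), heading=135, 1 segment(s) drawn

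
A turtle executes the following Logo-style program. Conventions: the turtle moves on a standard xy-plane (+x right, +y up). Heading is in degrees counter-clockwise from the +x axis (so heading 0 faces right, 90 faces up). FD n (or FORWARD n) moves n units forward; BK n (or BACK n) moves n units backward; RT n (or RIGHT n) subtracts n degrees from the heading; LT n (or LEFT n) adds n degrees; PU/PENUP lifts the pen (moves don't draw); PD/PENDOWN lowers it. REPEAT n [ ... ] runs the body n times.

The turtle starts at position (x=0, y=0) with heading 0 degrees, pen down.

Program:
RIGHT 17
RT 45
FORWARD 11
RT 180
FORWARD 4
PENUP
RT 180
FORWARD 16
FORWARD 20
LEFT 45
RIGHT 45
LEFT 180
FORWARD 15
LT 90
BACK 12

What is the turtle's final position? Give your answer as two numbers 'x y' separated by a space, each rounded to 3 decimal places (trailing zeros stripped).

Executing turtle program step by step:
Start: pos=(0,0), heading=0, pen down
RT 17: heading 0 -> 343
RT 45: heading 343 -> 298
FD 11: (0,0) -> (5.164,-9.712) [heading=298, draw]
RT 180: heading 298 -> 118
FD 4: (5.164,-9.712) -> (3.286,-6.181) [heading=118, draw]
PU: pen up
RT 180: heading 118 -> 298
FD 16: (3.286,-6.181) -> (10.798,-20.308) [heading=298, move]
FD 20: (10.798,-20.308) -> (20.187,-37.967) [heading=298, move]
LT 45: heading 298 -> 343
RT 45: heading 343 -> 298
LT 180: heading 298 -> 118
FD 15: (20.187,-37.967) -> (13.145,-24.723) [heading=118, move]
LT 90: heading 118 -> 208
BK 12: (13.145,-24.723) -> (23.741,-19.089) [heading=208, move]
Final: pos=(23.741,-19.089), heading=208, 2 segment(s) drawn

Answer: 23.741 -19.089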